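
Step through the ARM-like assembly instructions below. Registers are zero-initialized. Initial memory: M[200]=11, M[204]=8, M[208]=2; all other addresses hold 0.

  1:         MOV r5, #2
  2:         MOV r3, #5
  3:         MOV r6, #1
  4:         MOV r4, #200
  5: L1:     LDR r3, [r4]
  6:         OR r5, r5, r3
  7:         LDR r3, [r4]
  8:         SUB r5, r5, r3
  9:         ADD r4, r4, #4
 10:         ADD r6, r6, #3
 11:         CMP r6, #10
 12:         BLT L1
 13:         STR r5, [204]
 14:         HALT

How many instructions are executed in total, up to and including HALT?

30

after MOV r5, #2: r5=2
after MOV r3, #5: r3=5
after MOV r6, #1: r6=1
after MOV r4, #200: r4=200
after LDR r3, [r4]: r3=M[200]=11
after OR r5, r5, r3: r5=2|11=11
after LDR r3, [r4]: r3=M[200]=11
after SUB r5, r5, r3: r5=11-11=0
after ADD r4, r4, #4: r4=200+4=204
after ADD r6, r6, #3: r6=1+3=4
CMP r6, #10  (cmp 4,10)
BLT L1: taken
after LDR r3, [r4]: r3=M[204]=8
after OR r5, r5, r3: r5=0|8=8
after LDR r3, [r4]: r3=M[204]=8
after SUB r5, r5, r3: r5=8-8=0
after ADD r4, r4, #4: r4=204+4=208
after ADD r6, r6, #3: r6=4+3=7
CMP r6, #10  (cmp 7,10)
BLT L1: taken
after LDR r3, [r4]: r3=M[208]=2
after OR r5, r5, r3: r5=0|2=2
after LDR r3, [r4]: r3=M[208]=2
after SUB r5, r5, r3: r5=2-2=0
after ADD r4, r4, #4: r4=208+4=212
after ADD r6, r6, #3: r6=7+3=10
CMP r6, #10  (cmp 10,10)
BLT L1: not taken
STR r5, [204] → M[204]=0
halt.
Total executed instructions: 30.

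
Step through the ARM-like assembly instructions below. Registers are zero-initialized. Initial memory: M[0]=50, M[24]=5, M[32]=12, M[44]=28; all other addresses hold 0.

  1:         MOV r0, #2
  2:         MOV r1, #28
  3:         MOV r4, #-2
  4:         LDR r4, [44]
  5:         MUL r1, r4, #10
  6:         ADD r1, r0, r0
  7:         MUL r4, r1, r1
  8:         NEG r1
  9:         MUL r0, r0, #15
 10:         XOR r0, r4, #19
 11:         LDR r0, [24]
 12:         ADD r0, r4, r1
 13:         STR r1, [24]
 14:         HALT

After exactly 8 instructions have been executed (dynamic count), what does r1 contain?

-4

MOV r0, #2 → r0=2
MOV r1, #28 → r1=28
MOV r4, #-2 → r4=-2
LDR r4, [44] → r4=M[44]=28
MUL r1, r4, #10 → r1=28*10=280
ADD r1, r0, r0 → r1=2+2=4
MUL r4, r1, r1 → r4=4*4=16
NEG r1 → r1=-(4)=-4
After step 8: r1 = -4.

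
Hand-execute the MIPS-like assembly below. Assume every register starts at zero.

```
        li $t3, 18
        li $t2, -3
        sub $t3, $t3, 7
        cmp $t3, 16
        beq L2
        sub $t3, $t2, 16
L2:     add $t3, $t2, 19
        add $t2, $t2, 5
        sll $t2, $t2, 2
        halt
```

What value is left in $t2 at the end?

8

after li $t3, 18: $t3=18
after li $t2, -3: $t2=-3
after sub $t3, $t3, 7: $t3=18-7=11
cmp $t3, 16  (cmp 11,16)
beq L2: not taken
after sub $t3, $t2, 16: $t3=(-3)-16=-19
after add $t3, $t2, 19: $t3=(-3)+19=16
after add $t2, $t2, 5: $t2=(-3)+5=2
after sll $t2, $t2, 2: $t2=2<<2=8
halt.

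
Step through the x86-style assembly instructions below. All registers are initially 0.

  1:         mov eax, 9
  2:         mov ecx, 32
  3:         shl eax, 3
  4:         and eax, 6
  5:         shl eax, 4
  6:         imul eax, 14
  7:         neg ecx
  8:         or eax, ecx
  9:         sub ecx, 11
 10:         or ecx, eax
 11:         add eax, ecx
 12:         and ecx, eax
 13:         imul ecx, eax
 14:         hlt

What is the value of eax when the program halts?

-43

after mov eax, 9: eax=9
after mov ecx, 32: ecx=32
after shl eax, 3: eax=9<<3=72
after and eax, 6: eax=72&6=0
after shl eax, 4: eax=0<<4=0
after imul eax, 14: eax=0*14=0
after neg ecx: ecx=-(32)=-32
after or eax, ecx: eax=0|(-32)=-32
after sub ecx, 11: ecx=(-32)-11=-43
after or ecx, eax: ecx=(-43)|(-32)=-11
after add eax, ecx: eax=(-32)+(-11)=-43
after and ecx, eax: ecx=(-11)&(-43)=-43
after imul ecx, eax: ecx=(-43)*(-43)=1849
halt.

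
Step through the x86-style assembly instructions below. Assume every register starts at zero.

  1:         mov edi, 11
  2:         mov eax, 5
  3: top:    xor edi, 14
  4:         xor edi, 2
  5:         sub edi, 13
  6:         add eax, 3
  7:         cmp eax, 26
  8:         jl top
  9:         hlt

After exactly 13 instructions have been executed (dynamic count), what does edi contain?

after mov edi, 11: edi=11
after mov eax, 5: eax=5
after xor edi, 14: edi=11^14=5
after xor edi, 2: edi=5^2=7
after sub edi, 13: edi=7-13=-6
after add eax, 3: eax=5+3=8
cmp eax, 26  (cmp 8,26)
jl top: taken
after xor edi, 14: edi=(-6)^14=-12
after xor edi, 2: edi=(-12)^2=-10
after sub edi, 13: edi=(-10)-13=-23
after add eax, 3: eax=8+3=11
cmp eax, 26  (cmp 11,26)
After step 13: edi = -23.

-23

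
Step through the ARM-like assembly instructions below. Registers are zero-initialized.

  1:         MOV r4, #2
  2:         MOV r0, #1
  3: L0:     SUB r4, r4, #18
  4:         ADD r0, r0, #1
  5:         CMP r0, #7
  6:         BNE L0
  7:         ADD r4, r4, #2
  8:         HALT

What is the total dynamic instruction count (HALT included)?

MOV r4, #2 → r4=2
MOV r0, #1 → r0=1
SUB r4, r4, #18 → r4=2-18=-16
ADD r0, r0, #1 → r0=1+1=2
CMP r0, #7  (cmp 2,7)
BNE L0: taken
SUB r4, r4, #18 → r4=(-16)-18=-34
ADD r0, r0, #1 → r0=2+1=3
CMP r0, #7  (cmp 3,7)
BNE L0: taken
SUB r4, r4, #18 → r4=(-34)-18=-52
ADD r0, r0, #1 → r0=3+1=4
CMP r0, #7  (cmp 4,7)
BNE L0: taken
SUB r4, r4, #18 → r4=(-52)-18=-70
ADD r0, r0, #1 → r0=4+1=5
CMP r0, #7  (cmp 5,7)
BNE L0: taken
SUB r4, r4, #18 → r4=(-70)-18=-88
ADD r0, r0, #1 → r0=5+1=6
CMP r0, #7  (cmp 6,7)
BNE L0: taken
SUB r4, r4, #18 → r4=(-88)-18=-106
ADD r0, r0, #1 → r0=6+1=7
CMP r0, #7  (cmp 7,7)
BNE L0: not taken
ADD r4, r4, #2 → r4=(-106)+2=-104
halt.
Total executed instructions: 28.

28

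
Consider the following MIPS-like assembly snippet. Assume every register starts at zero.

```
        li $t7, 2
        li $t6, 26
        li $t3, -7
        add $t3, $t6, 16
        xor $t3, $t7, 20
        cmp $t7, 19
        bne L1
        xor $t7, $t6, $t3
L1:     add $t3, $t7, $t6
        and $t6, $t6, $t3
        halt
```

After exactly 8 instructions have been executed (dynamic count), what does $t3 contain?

$t7=2
$t6=26
$t3=-7
$t3=26+16=42
$t3=2^20=22
cmp $t7, 19  (cmp 2,19)
bne L1: taken
$t3=2+26=28
After step 8: $t3 = 28.

28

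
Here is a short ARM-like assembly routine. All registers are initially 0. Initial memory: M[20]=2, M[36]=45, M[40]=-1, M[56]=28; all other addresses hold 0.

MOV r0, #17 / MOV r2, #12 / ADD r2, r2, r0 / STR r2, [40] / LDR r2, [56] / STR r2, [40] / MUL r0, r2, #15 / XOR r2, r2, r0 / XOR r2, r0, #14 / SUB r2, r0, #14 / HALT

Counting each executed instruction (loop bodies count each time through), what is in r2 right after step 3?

29

after MOV r0, #17: r0=17
after MOV r2, #12: r2=12
after ADD r2, r2, r0: r2=12+17=29
After step 3: r2 = 29.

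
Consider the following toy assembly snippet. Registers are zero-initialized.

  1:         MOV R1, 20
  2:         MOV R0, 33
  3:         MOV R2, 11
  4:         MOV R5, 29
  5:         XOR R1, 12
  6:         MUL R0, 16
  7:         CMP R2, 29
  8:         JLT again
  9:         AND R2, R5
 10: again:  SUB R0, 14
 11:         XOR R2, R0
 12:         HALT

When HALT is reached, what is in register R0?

R1=20
R0=33
R2=11
R5=29
R1=20^12=24
R0=33*16=528
CMP R2, 29  (cmp 11,29)
JLT again: taken
R0=528-14=514
R2=11^514=521
halt.

514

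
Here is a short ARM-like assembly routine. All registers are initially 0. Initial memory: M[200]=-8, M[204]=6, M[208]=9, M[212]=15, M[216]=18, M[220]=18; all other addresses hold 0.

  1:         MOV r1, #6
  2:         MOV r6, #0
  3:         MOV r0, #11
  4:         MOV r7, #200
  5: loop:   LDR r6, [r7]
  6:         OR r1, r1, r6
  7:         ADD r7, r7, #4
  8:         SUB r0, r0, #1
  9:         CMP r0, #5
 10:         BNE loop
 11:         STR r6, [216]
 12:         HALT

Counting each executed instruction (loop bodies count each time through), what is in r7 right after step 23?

r1=6
r6=0
r0=11
r7=200
r6=M[200]=-8
r1=6|(-8)=-2
r7=200+4=204
r0=11-1=10
CMP r0, #5  (cmp 10,5)
BNE loop: taken
r6=M[204]=6
r1=(-2)|6=-2
r7=204+4=208
r0=10-1=9
CMP r0, #5  (cmp 9,5)
BNE loop: taken
r6=M[208]=9
r1=(-2)|9=-1
r7=208+4=212
r0=9-1=8
CMP r0, #5  (cmp 8,5)
BNE loop: taken
r6=M[212]=15
After step 23: r7 = 212.

212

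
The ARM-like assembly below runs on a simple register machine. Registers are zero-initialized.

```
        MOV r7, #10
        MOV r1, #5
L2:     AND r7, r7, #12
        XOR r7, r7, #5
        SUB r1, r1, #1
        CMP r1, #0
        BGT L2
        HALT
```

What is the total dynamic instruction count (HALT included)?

r7=10
r1=5
r7=10&12=8
r7=8^5=13
r1=5-1=4
CMP r1, #0  (cmp 4,0)
BGT L2: taken
r7=13&12=12
r7=12^5=9
r1=4-1=3
CMP r1, #0  (cmp 3,0)
BGT L2: taken
r7=9&12=8
r7=8^5=13
r1=3-1=2
CMP r1, #0  (cmp 2,0)
BGT L2: taken
r7=13&12=12
r7=12^5=9
r1=2-1=1
CMP r1, #0  (cmp 1,0)
BGT L2: taken
r7=9&12=8
r7=8^5=13
r1=1-1=0
CMP r1, #0  (cmp 0,0)
BGT L2: not taken
halt.
Total executed instructions: 28.

28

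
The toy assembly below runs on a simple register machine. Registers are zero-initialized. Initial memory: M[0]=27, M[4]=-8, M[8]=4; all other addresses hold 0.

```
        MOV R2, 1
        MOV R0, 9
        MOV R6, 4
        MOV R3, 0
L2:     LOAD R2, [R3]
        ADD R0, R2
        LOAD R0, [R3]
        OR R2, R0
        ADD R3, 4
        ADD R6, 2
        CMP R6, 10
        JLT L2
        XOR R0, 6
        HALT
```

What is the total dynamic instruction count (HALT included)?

30

R2=1
R0=9
R6=4
R3=0
R2=M[0]=27
R0=9+27=36
R0=M[0]=27
R2=27|27=27
R3=0+4=4
R6=4+2=6
CMP R6, 10  (cmp 6,10)
JLT L2: taken
R2=M[4]=-8
R0=27+(-8)=19
R0=M[4]=-8
R2=(-8)|(-8)=-8
R3=4+4=8
R6=6+2=8
CMP R6, 10  (cmp 8,10)
JLT L2: taken
R2=M[8]=4
R0=(-8)+4=-4
R0=M[8]=4
R2=4|4=4
R3=8+4=12
R6=8+2=10
CMP R6, 10  (cmp 10,10)
JLT L2: not taken
R0=4^6=2
halt.
Total executed instructions: 30.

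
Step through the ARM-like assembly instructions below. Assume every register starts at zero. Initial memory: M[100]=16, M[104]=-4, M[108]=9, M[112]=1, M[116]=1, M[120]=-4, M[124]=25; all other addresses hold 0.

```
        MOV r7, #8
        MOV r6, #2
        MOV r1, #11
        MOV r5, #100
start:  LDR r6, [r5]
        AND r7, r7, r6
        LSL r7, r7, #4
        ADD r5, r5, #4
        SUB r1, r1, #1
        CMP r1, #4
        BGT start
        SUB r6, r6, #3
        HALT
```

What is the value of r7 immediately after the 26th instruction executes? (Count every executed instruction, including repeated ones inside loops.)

r7=8
r6=2
r1=11
r5=100
r6=M[100]=16
r7=8&16=0
r7=0<<4=0
r5=100+4=104
r1=11-1=10
CMP r1, #4  (cmp 10,4)
BGT start: taken
r6=M[104]=-4
r7=0&(-4)=0
r7=0<<4=0
r5=104+4=108
r1=10-1=9
CMP r1, #4  (cmp 9,4)
BGT start: taken
r6=M[108]=9
r7=0&9=0
r7=0<<4=0
r5=108+4=112
r1=9-1=8
CMP r1, #4  (cmp 8,4)
BGT start: taken
r6=M[112]=1
After step 26: r7 = 0.

0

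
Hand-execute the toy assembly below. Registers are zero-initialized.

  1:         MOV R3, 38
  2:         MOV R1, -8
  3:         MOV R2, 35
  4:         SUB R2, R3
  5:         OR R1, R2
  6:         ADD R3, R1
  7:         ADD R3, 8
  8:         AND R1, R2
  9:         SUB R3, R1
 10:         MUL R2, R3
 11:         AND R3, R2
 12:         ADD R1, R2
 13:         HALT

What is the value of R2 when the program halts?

after MOV R3, 38: R3=38
after MOV R1, -8: R1=-8
after MOV R2, 35: R2=35
after SUB R2, R3: R2=35-38=-3
after OR R1, R2: R1=(-8)|(-3)=-3
after ADD R3, R1: R3=38+(-3)=35
after ADD R3, 8: R3=35+8=43
after AND R1, R2: R1=(-3)&(-3)=-3
after SUB R3, R1: R3=43-(-3)=46
after MUL R2, R3: R2=(-3)*46=-138
after AND R3, R2: R3=46&(-138)=38
after ADD R1, R2: R1=(-3)+(-138)=-141
halt.

-138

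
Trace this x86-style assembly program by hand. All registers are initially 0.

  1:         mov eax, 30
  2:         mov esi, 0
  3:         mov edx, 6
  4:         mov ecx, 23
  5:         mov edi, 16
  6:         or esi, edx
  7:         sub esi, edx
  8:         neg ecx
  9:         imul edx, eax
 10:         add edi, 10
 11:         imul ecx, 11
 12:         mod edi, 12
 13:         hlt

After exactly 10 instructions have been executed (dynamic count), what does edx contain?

180

after mov eax, 30: eax=30
after mov esi, 0: esi=0
after mov edx, 6: edx=6
after mov ecx, 23: ecx=23
after mov edi, 16: edi=16
after or esi, edx: esi=0|6=6
after sub esi, edx: esi=6-6=0
after neg ecx: ecx=-(23)=-23
after imul edx, eax: edx=6*30=180
after add edi, 10: edi=16+10=26
After step 10: edx = 180.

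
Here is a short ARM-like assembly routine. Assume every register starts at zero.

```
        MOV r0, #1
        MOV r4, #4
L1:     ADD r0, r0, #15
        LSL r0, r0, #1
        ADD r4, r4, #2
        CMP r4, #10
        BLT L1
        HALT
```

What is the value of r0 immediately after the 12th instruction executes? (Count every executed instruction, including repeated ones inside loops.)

94

r0=1
r4=4
r0=1+15=16
r0=16<<1=32
r4=4+2=6
CMP r4, #10  (cmp 6,10)
BLT L1: taken
r0=32+15=47
r0=47<<1=94
r4=6+2=8
CMP r4, #10  (cmp 8,10)
BLT L1: taken
After step 12: r0 = 94.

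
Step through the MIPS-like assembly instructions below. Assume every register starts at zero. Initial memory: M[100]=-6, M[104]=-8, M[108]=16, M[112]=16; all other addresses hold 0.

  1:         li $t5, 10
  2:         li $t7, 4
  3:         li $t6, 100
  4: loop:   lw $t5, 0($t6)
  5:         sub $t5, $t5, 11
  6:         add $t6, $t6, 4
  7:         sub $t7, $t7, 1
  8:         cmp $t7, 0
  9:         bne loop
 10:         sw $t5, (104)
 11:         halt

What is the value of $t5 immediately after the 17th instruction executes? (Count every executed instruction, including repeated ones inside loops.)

after li $t5, 10: $t5=10
after li $t7, 4: $t7=4
after li $t6, 100: $t6=100
after lw $t5, 0($t6): $t5=M[100]=-6
after sub $t5, $t5, 11: $t5=(-6)-11=-17
after add $t6, $t6, 4: $t6=100+4=104
after sub $t7, $t7, 1: $t7=4-1=3
cmp $t7, 0  (cmp 3,0)
bne loop: taken
after lw $t5, 0($t6): $t5=M[104]=-8
after sub $t5, $t5, 11: $t5=(-8)-11=-19
after add $t6, $t6, 4: $t6=104+4=108
after sub $t7, $t7, 1: $t7=3-1=2
cmp $t7, 0  (cmp 2,0)
bne loop: taken
after lw $t5, 0($t6): $t5=M[108]=16
after sub $t5, $t5, 11: $t5=16-11=5
After step 17: $t5 = 5.

5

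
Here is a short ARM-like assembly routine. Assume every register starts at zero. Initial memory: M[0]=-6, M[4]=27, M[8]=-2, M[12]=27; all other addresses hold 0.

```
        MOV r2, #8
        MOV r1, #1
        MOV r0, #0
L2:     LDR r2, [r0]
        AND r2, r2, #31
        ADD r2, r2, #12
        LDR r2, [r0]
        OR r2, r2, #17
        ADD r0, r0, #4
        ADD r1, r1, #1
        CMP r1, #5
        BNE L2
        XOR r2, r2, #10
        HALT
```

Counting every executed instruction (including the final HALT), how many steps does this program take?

41

r2=8
r1=1
r0=0
r2=M[0]=-6
r2=(-6)&31=26
r2=26+12=38
r2=M[0]=-6
r2=(-6)|17=-5
r0=0+4=4
r1=1+1=2
CMP r1, #5  (cmp 2,5)
BNE L2: taken
r2=M[4]=27
r2=27&31=27
r2=27+12=39
r2=M[4]=27
r2=27|17=27
r0=4+4=8
r1=2+1=3
CMP r1, #5  (cmp 3,5)
BNE L2: taken
r2=M[8]=-2
r2=(-2)&31=30
r2=30+12=42
r2=M[8]=-2
r2=(-2)|17=-1
r0=8+4=12
r1=3+1=4
CMP r1, #5  (cmp 4,5)
BNE L2: taken
r2=M[12]=27
r2=27&31=27
r2=27+12=39
r2=M[12]=27
r2=27|17=27
r0=12+4=16
r1=4+1=5
CMP r1, #5  (cmp 5,5)
BNE L2: not taken
r2=27^10=17
halt.
Total executed instructions: 41.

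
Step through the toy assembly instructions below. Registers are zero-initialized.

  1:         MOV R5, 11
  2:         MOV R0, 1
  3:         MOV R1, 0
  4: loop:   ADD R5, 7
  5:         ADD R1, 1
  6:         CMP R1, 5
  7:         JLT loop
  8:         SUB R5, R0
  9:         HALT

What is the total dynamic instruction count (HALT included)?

after MOV R5, 11: R5=11
after MOV R0, 1: R0=1
after MOV R1, 0: R1=0
after ADD R5, 7: R5=11+7=18
after ADD R1, 1: R1=0+1=1
CMP R1, 5  (cmp 1,5)
JLT loop: taken
after ADD R5, 7: R5=18+7=25
after ADD R1, 1: R1=1+1=2
CMP R1, 5  (cmp 2,5)
JLT loop: taken
after ADD R5, 7: R5=25+7=32
after ADD R1, 1: R1=2+1=3
CMP R1, 5  (cmp 3,5)
JLT loop: taken
after ADD R5, 7: R5=32+7=39
after ADD R1, 1: R1=3+1=4
CMP R1, 5  (cmp 4,5)
JLT loop: taken
after ADD R5, 7: R5=39+7=46
after ADD R1, 1: R1=4+1=5
CMP R1, 5  (cmp 5,5)
JLT loop: not taken
after SUB R5, R0: R5=46-1=45
halt.
Total executed instructions: 25.

25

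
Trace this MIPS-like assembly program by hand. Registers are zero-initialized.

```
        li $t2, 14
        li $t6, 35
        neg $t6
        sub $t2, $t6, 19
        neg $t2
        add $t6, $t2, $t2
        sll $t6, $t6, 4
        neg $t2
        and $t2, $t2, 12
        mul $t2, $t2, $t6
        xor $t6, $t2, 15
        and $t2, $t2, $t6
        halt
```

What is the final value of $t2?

13824

li $t2, 14 → $t2=14
li $t6, 35 → $t6=35
neg $t6 → $t6=-(35)=-35
sub $t2, $t6, 19 → $t2=(-35)-19=-54
neg $t2 → $t2=-(-54)=54
add $t6, $t2, $t2 → $t6=54+54=108
sll $t6, $t6, 4 → $t6=108<<4=1728
neg $t2 → $t2=-(54)=-54
and $t2, $t2, 12 → $t2=(-54)&12=8
mul $t2, $t2, $t6 → $t2=8*1728=13824
xor $t6, $t2, 15 → $t6=13824^15=13839
and $t2, $t2, $t6 → $t2=13824&13839=13824
halt.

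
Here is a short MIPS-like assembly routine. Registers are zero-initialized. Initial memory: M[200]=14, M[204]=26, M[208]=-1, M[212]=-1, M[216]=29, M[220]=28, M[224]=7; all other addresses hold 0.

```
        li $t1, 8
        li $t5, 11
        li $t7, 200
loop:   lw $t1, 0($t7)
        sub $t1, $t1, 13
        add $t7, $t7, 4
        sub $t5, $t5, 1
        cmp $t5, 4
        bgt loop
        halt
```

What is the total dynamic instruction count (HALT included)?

after li $t1, 8: $t1=8
after li $t5, 11: $t5=11
after li $t7, 200: $t7=200
after lw $t1, 0($t7): $t1=M[200]=14
after sub $t1, $t1, 13: $t1=14-13=1
after add $t7, $t7, 4: $t7=200+4=204
after sub $t5, $t5, 1: $t5=11-1=10
cmp $t5, 4  (cmp 10,4)
bgt loop: taken
after lw $t1, 0($t7): $t1=M[204]=26
after sub $t1, $t1, 13: $t1=26-13=13
after add $t7, $t7, 4: $t7=204+4=208
after sub $t5, $t5, 1: $t5=10-1=9
cmp $t5, 4  (cmp 9,4)
bgt loop: taken
after lw $t1, 0($t7): $t1=M[208]=-1
after sub $t1, $t1, 13: $t1=(-1)-13=-14
after add $t7, $t7, 4: $t7=208+4=212
after sub $t5, $t5, 1: $t5=9-1=8
cmp $t5, 4  (cmp 8,4)
bgt loop: taken
after lw $t1, 0($t7): $t1=M[212]=-1
after sub $t1, $t1, 13: $t1=(-1)-13=-14
after add $t7, $t7, 4: $t7=212+4=216
after sub $t5, $t5, 1: $t5=8-1=7
cmp $t5, 4  (cmp 7,4)
bgt loop: taken
after lw $t1, 0($t7): $t1=M[216]=29
after sub $t1, $t1, 13: $t1=29-13=16
after add $t7, $t7, 4: $t7=216+4=220
after sub $t5, $t5, 1: $t5=7-1=6
cmp $t5, 4  (cmp 6,4)
bgt loop: taken
after lw $t1, 0($t7): $t1=M[220]=28
after sub $t1, $t1, 13: $t1=28-13=15
after add $t7, $t7, 4: $t7=220+4=224
after sub $t5, $t5, 1: $t5=6-1=5
cmp $t5, 4  (cmp 5,4)
bgt loop: taken
after lw $t1, 0($t7): $t1=M[224]=7
after sub $t1, $t1, 13: $t1=7-13=-6
after add $t7, $t7, 4: $t7=224+4=228
after sub $t5, $t5, 1: $t5=5-1=4
cmp $t5, 4  (cmp 4,4)
bgt loop: not taken
halt.
Total executed instructions: 46.

46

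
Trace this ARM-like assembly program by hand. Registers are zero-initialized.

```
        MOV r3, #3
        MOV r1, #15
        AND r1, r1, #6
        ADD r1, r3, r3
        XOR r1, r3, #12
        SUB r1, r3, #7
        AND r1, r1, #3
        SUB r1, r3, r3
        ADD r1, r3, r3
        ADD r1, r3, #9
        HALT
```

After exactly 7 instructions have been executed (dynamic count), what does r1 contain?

0

after MOV r3, #3: r3=3
after MOV r1, #15: r1=15
after AND r1, r1, #6: r1=15&6=6
after ADD r1, r3, r3: r1=3+3=6
after XOR r1, r3, #12: r1=3^12=15
after SUB r1, r3, #7: r1=3-7=-4
after AND r1, r1, #3: r1=(-4)&3=0
After step 7: r1 = 0.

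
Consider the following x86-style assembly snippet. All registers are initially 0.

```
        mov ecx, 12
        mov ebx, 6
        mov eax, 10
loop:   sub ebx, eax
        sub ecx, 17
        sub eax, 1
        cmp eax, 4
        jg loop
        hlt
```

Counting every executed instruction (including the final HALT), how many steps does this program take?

34

after mov ecx, 12: ecx=12
after mov ebx, 6: ebx=6
after mov eax, 10: eax=10
after sub ebx, eax: ebx=6-10=-4
after sub ecx, 17: ecx=12-17=-5
after sub eax, 1: eax=10-1=9
cmp eax, 4  (cmp 9,4)
jg loop: taken
after sub ebx, eax: ebx=(-4)-9=-13
after sub ecx, 17: ecx=(-5)-17=-22
after sub eax, 1: eax=9-1=8
cmp eax, 4  (cmp 8,4)
jg loop: taken
after sub ebx, eax: ebx=(-13)-8=-21
after sub ecx, 17: ecx=(-22)-17=-39
after sub eax, 1: eax=8-1=7
cmp eax, 4  (cmp 7,4)
jg loop: taken
after sub ebx, eax: ebx=(-21)-7=-28
after sub ecx, 17: ecx=(-39)-17=-56
after sub eax, 1: eax=7-1=6
cmp eax, 4  (cmp 6,4)
jg loop: taken
after sub ebx, eax: ebx=(-28)-6=-34
after sub ecx, 17: ecx=(-56)-17=-73
after sub eax, 1: eax=6-1=5
cmp eax, 4  (cmp 5,4)
jg loop: taken
after sub ebx, eax: ebx=(-34)-5=-39
after sub ecx, 17: ecx=(-73)-17=-90
after sub eax, 1: eax=5-1=4
cmp eax, 4  (cmp 4,4)
jg loop: not taken
halt.
Total executed instructions: 34.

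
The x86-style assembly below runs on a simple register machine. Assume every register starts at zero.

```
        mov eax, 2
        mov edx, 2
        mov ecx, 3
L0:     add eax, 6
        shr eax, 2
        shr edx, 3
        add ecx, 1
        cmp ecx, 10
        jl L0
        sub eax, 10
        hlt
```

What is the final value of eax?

eax=2
edx=2
ecx=3
eax=2+6=8
eax=8>>2=2
edx=2>>3=0
ecx=3+1=4
cmp ecx, 10  (cmp 4,10)
jl L0: taken
eax=2+6=8
eax=8>>2=2
edx=0>>3=0
ecx=4+1=5
cmp ecx, 10  (cmp 5,10)
jl L0: taken
eax=2+6=8
eax=8>>2=2
edx=0>>3=0
ecx=5+1=6
cmp ecx, 10  (cmp 6,10)
jl L0: taken
eax=2+6=8
eax=8>>2=2
edx=0>>3=0
ecx=6+1=7
cmp ecx, 10  (cmp 7,10)
jl L0: taken
eax=2+6=8
eax=8>>2=2
edx=0>>3=0
ecx=7+1=8
cmp ecx, 10  (cmp 8,10)
jl L0: taken
eax=2+6=8
eax=8>>2=2
edx=0>>3=0
ecx=8+1=9
cmp ecx, 10  (cmp 9,10)
jl L0: taken
eax=2+6=8
eax=8>>2=2
edx=0>>3=0
ecx=9+1=10
cmp ecx, 10  (cmp 10,10)
jl L0: not taken
eax=2-10=-8
halt.

-8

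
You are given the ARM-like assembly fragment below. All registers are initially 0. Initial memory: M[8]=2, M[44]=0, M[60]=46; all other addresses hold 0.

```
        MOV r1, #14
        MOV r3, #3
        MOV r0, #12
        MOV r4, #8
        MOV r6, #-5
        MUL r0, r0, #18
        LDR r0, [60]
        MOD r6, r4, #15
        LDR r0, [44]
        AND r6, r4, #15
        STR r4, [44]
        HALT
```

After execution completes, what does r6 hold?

8

MOV r1, #14 → r1=14
MOV r3, #3 → r3=3
MOV r0, #12 → r0=12
MOV r4, #8 → r4=8
MOV r6, #-5 → r6=-5
MUL r0, r0, #18 → r0=12*18=216
LDR r0, [60] → r0=M[60]=46
MOD r6, r4, #15 → r6=8%15=8
LDR r0, [44] → r0=M[44]=0
AND r6, r4, #15 → r6=8&15=8
STR r4, [44] → M[44]=8
halt.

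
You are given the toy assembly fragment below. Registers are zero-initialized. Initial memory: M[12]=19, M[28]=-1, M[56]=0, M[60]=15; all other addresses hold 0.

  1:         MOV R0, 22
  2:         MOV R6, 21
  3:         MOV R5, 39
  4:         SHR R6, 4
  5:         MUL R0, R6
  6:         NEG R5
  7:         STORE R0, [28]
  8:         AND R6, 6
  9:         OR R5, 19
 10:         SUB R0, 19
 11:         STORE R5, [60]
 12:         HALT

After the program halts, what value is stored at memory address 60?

R0=22
R6=21
R5=39
R6=21>>4=1
R0=22*1=22
R5=-(39)=-39
STORE R0, [28] → M[28]=22
R6=1&6=0
R5=(-39)|19=-37
R0=22-19=3
STORE R5, [60] → M[60]=-37
halt.

-37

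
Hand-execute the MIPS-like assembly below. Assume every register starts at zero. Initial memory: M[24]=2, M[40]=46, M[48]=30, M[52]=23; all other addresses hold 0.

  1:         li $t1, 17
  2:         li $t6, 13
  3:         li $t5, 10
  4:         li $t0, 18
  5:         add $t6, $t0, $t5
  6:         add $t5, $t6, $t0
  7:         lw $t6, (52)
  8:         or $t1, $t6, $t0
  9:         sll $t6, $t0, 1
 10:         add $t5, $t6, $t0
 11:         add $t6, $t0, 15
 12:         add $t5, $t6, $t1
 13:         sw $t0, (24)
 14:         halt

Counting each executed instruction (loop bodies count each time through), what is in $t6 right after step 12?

after li $t1, 17: $t1=17
after li $t6, 13: $t6=13
after li $t5, 10: $t5=10
after li $t0, 18: $t0=18
after add $t6, $t0, $t5: $t6=18+10=28
after add $t5, $t6, $t0: $t5=28+18=46
after lw $t6, (52): $t6=M[52]=23
after or $t1, $t6, $t0: $t1=23|18=23
after sll $t6, $t0, 1: $t6=18<<1=36
after add $t5, $t6, $t0: $t5=36+18=54
after add $t6, $t0, 15: $t6=18+15=33
after add $t5, $t6, $t1: $t5=33+23=56
After step 12: $t6 = 33.

33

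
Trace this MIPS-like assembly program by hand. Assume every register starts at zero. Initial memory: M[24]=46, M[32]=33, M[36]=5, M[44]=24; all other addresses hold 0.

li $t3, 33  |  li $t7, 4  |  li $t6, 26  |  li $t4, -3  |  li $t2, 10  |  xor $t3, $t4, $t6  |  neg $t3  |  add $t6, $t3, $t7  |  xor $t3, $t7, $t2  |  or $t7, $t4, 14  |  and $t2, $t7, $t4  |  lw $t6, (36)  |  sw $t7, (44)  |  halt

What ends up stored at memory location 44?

-1

after li $t3, 33: $t3=33
after li $t7, 4: $t7=4
after li $t6, 26: $t6=26
after li $t4, -3: $t4=-3
after li $t2, 10: $t2=10
after xor $t3, $t4, $t6: $t3=(-3)^26=-25
after neg $t3: $t3=-(-25)=25
after add $t6, $t3, $t7: $t6=25+4=29
after xor $t3, $t7, $t2: $t3=4^10=14
after or $t7, $t4, 14: $t7=(-3)|14=-1
after and $t2, $t7, $t4: $t2=(-1)&(-3)=-3
after lw $t6, (36): $t6=M[36]=5
sw $t7, (44) → M[44]=-1
halt.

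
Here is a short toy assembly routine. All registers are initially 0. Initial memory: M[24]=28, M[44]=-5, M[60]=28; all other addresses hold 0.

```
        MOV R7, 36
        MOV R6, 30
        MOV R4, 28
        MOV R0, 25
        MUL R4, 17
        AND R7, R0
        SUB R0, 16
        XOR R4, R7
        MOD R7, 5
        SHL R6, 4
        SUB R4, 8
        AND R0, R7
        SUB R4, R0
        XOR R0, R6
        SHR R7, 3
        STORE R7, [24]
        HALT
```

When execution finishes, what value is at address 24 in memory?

0

MOV R7, 36 → R7=36
MOV R6, 30 → R6=30
MOV R4, 28 → R4=28
MOV R0, 25 → R0=25
MUL R4, 17 → R4=28*17=476
AND R7, R0 → R7=36&25=0
SUB R0, 16 → R0=25-16=9
XOR R4, R7 → R4=476^0=476
MOD R7, 5 → R7=0%5=0
SHL R6, 4 → R6=30<<4=480
SUB R4, 8 → R4=476-8=468
AND R0, R7 → R0=9&0=0
SUB R4, R0 → R4=468-0=468
XOR R0, R6 → R0=0^480=480
SHR R7, 3 → R7=0>>3=0
STORE R7, [24] → M[24]=0
halt.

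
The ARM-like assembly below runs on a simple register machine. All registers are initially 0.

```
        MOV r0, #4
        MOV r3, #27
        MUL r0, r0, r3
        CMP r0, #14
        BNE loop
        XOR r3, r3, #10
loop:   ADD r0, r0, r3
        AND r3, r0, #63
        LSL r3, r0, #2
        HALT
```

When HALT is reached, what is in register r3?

540

r0=4
r3=27
r0=4*27=108
CMP r0, #14  (cmp 108,14)
BNE loop: taken
r0=108+27=135
r3=135&63=7
r3=135<<2=540
halt.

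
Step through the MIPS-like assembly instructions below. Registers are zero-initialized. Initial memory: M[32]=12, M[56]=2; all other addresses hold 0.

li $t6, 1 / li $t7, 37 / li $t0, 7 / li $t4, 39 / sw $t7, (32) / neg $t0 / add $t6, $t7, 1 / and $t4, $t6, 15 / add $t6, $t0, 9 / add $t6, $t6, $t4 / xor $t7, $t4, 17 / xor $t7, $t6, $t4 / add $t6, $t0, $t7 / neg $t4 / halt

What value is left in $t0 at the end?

-7

$t6=1
$t7=37
$t0=7
$t4=39
sw $t7, (32) → M[32]=37
$t0=-(7)=-7
$t6=37+1=38
$t4=38&15=6
$t6=(-7)+9=2
$t6=2+6=8
$t7=6^17=23
$t7=8^6=14
$t6=(-7)+14=7
$t4=-(6)=-6
halt.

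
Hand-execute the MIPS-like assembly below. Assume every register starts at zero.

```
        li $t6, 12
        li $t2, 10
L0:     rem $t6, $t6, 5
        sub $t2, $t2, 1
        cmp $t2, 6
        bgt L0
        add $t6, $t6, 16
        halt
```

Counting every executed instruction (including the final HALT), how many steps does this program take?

20

after li $t6, 12: $t6=12
after li $t2, 10: $t2=10
after rem $t6, $t6, 5: $t6=12%5=2
after sub $t2, $t2, 1: $t2=10-1=9
cmp $t2, 6  (cmp 9,6)
bgt L0: taken
after rem $t6, $t6, 5: $t6=2%5=2
after sub $t2, $t2, 1: $t2=9-1=8
cmp $t2, 6  (cmp 8,6)
bgt L0: taken
after rem $t6, $t6, 5: $t6=2%5=2
after sub $t2, $t2, 1: $t2=8-1=7
cmp $t2, 6  (cmp 7,6)
bgt L0: taken
after rem $t6, $t6, 5: $t6=2%5=2
after sub $t2, $t2, 1: $t2=7-1=6
cmp $t2, 6  (cmp 6,6)
bgt L0: not taken
after add $t6, $t6, 16: $t6=2+16=18
halt.
Total executed instructions: 20.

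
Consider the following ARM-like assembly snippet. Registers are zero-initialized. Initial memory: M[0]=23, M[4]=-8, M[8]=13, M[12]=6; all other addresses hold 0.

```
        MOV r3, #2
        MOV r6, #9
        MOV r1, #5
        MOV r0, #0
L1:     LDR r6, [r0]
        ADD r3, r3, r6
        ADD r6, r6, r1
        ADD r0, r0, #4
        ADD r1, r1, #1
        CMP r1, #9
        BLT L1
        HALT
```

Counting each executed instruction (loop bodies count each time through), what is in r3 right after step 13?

17

MOV r3, #2 → r3=2
MOV r6, #9 → r6=9
MOV r1, #5 → r1=5
MOV r0, #0 → r0=0
LDR r6, [r0] → r6=M[0]=23
ADD r3, r3, r6 → r3=2+23=25
ADD r6, r6, r1 → r6=23+5=28
ADD r0, r0, #4 → r0=0+4=4
ADD r1, r1, #1 → r1=5+1=6
CMP r1, #9  (cmp 6,9)
BLT L1: taken
LDR r6, [r0] → r6=M[4]=-8
ADD r3, r3, r6 → r3=25+(-8)=17
After step 13: r3 = 17.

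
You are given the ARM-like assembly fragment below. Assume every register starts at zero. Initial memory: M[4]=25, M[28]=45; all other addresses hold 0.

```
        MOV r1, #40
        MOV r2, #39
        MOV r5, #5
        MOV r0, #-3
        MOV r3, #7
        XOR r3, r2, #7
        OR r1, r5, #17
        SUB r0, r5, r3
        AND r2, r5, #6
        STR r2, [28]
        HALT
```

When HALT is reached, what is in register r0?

MOV r1, #40 → r1=40
MOV r2, #39 → r2=39
MOV r5, #5 → r5=5
MOV r0, #-3 → r0=-3
MOV r3, #7 → r3=7
XOR r3, r2, #7 → r3=39^7=32
OR r1, r5, #17 → r1=5|17=21
SUB r0, r5, r3 → r0=5-32=-27
AND r2, r5, #6 → r2=5&6=4
STR r2, [28] → M[28]=4
halt.

-27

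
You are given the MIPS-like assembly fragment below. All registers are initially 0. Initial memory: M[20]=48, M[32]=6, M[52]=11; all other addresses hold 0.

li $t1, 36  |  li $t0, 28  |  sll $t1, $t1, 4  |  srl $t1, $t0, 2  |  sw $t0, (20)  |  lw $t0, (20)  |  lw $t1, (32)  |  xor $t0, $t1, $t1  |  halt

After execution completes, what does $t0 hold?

$t1=36
$t0=28
$t1=36<<4=576
$t1=28>>2=7
sw $t0, (20) → M[20]=28
$t0=M[20]=28
$t1=M[32]=6
$t0=6^6=0
halt.

0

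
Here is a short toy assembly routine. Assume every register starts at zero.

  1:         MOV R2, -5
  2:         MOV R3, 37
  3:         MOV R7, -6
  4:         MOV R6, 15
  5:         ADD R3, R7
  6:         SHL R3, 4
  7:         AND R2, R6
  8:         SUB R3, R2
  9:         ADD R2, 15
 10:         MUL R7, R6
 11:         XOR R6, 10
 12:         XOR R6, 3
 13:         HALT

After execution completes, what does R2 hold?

MOV R2, -5 → R2=-5
MOV R3, 37 → R3=37
MOV R7, -6 → R7=-6
MOV R6, 15 → R6=15
ADD R3, R7 → R3=37+(-6)=31
SHL R3, 4 → R3=31<<4=496
AND R2, R6 → R2=(-5)&15=11
SUB R3, R2 → R3=496-11=485
ADD R2, 15 → R2=11+15=26
MUL R7, R6 → R7=(-6)*15=-90
XOR R6, 10 → R6=15^10=5
XOR R6, 3 → R6=5^3=6
halt.

26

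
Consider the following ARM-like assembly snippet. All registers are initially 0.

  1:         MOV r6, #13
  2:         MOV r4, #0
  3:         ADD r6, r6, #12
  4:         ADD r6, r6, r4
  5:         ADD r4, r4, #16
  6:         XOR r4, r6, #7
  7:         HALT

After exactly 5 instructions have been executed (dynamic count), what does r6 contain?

25

r6=13
r4=0
r6=13+12=25
r6=25+0=25
r4=0+16=16
After step 5: r6 = 25.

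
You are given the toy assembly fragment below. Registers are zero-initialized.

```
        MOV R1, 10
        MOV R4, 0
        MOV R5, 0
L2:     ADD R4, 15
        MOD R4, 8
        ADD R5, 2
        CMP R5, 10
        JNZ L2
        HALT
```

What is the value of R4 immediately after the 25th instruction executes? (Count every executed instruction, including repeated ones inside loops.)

MOV R1, 10 → R1=10
MOV R4, 0 → R4=0
MOV R5, 0 → R5=0
ADD R4, 15 → R4=0+15=15
MOD R4, 8 → R4=15%8=7
ADD R5, 2 → R5=0+2=2
CMP R5, 10  (cmp 2,10)
JNZ L2: taken
ADD R4, 15 → R4=7+15=22
MOD R4, 8 → R4=22%8=6
ADD R5, 2 → R5=2+2=4
CMP R5, 10  (cmp 4,10)
JNZ L2: taken
ADD R4, 15 → R4=6+15=21
MOD R4, 8 → R4=21%8=5
ADD R5, 2 → R5=4+2=6
CMP R5, 10  (cmp 6,10)
JNZ L2: taken
ADD R4, 15 → R4=5+15=20
MOD R4, 8 → R4=20%8=4
ADD R5, 2 → R5=6+2=8
CMP R5, 10  (cmp 8,10)
JNZ L2: taken
ADD R4, 15 → R4=4+15=19
MOD R4, 8 → R4=19%8=3
After step 25: R4 = 3.

3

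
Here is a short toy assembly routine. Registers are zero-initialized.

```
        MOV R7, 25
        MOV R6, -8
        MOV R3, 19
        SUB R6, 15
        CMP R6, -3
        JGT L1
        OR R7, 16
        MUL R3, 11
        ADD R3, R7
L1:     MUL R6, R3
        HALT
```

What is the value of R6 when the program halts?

-5382

after MOV R7, 25: R7=25
after MOV R6, -8: R6=-8
after MOV R3, 19: R3=19
after SUB R6, 15: R6=(-8)-15=-23
CMP R6, -3  (cmp -23,-3)
JGT L1: not taken
after OR R7, 16: R7=25|16=25
after MUL R3, 11: R3=19*11=209
after ADD R3, R7: R3=209+25=234
after MUL R6, R3: R6=(-23)*234=-5382
halt.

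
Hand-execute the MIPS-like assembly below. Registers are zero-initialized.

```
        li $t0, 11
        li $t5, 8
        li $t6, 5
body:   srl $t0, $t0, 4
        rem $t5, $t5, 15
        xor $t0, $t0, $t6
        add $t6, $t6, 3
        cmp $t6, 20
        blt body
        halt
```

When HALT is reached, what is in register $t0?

after li $t0, 11: $t0=11
after li $t5, 8: $t5=8
after li $t6, 5: $t6=5
after srl $t0, $t0, 4: $t0=11>>4=0
after rem $t5, $t5, 15: $t5=8%15=8
after xor $t0, $t0, $t6: $t0=0^5=5
after add $t6, $t6, 3: $t6=5+3=8
cmp $t6, 20  (cmp 8,20)
blt body: taken
after srl $t0, $t0, 4: $t0=5>>4=0
after rem $t5, $t5, 15: $t5=8%15=8
after xor $t0, $t0, $t6: $t0=0^8=8
after add $t6, $t6, 3: $t6=8+3=11
cmp $t6, 20  (cmp 11,20)
blt body: taken
after srl $t0, $t0, 4: $t0=8>>4=0
after rem $t5, $t5, 15: $t5=8%15=8
after xor $t0, $t0, $t6: $t0=0^11=11
after add $t6, $t6, 3: $t6=11+3=14
cmp $t6, 20  (cmp 14,20)
blt body: taken
after srl $t0, $t0, 4: $t0=11>>4=0
after rem $t5, $t5, 15: $t5=8%15=8
after xor $t0, $t0, $t6: $t0=0^14=14
after add $t6, $t6, 3: $t6=14+3=17
cmp $t6, 20  (cmp 17,20)
blt body: taken
after srl $t0, $t0, 4: $t0=14>>4=0
after rem $t5, $t5, 15: $t5=8%15=8
after xor $t0, $t0, $t6: $t0=0^17=17
after add $t6, $t6, 3: $t6=17+3=20
cmp $t6, 20  (cmp 20,20)
blt body: not taken
halt.

17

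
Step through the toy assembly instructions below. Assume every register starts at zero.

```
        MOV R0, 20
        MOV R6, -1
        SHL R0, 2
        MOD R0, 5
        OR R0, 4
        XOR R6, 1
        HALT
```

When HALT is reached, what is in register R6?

after MOV R0, 20: R0=20
after MOV R6, -1: R6=-1
after SHL R0, 2: R0=20<<2=80
after MOD R0, 5: R0=80%5=0
after OR R0, 4: R0=0|4=4
after XOR R6, 1: R6=(-1)^1=-2
halt.

-2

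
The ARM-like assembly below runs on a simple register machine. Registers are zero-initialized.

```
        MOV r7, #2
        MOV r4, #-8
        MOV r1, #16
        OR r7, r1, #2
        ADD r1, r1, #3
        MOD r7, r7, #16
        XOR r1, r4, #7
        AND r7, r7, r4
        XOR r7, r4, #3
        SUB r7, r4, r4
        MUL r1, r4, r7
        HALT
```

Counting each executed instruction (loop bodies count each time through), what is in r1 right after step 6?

19

r7=2
r4=-8
r1=16
r7=16|2=18
r1=16+3=19
r7=18%16=2
After step 6: r1 = 19.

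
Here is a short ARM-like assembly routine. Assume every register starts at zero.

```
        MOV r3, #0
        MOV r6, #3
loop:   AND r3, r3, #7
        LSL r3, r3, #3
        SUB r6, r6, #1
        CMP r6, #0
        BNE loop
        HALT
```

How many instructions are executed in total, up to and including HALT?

r3=0
r6=3
r3=0&7=0
r3=0<<3=0
r6=3-1=2
CMP r6, #0  (cmp 2,0)
BNE loop: taken
r3=0&7=0
r3=0<<3=0
r6=2-1=1
CMP r6, #0  (cmp 1,0)
BNE loop: taken
r3=0&7=0
r3=0<<3=0
r6=1-1=0
CMP r6, #0  (cmp 0,0)
BNE loop: not taken
halt.
Total executed instructions: 18.

18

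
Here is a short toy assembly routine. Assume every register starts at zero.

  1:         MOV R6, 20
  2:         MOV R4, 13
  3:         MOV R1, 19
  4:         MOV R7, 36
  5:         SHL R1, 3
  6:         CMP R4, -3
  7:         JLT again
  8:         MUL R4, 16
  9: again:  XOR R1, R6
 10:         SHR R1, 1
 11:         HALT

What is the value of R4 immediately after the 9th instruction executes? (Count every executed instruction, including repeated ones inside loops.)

208

after MOV R6, 20: R6=20
after MOV R4, 13: R4=13
after MOV R1, 19: R1=19
after MOV R7, 36: R7=36
after SHL R1, 3: R1=19<<3=152
CMP R4, -3  (cmp 13,-3)
JLT again: not taken
after MUL R4, 16: R4=13*16=208
after XOR R1, R6: R1=152^20=140
After step 9: R4 = 208.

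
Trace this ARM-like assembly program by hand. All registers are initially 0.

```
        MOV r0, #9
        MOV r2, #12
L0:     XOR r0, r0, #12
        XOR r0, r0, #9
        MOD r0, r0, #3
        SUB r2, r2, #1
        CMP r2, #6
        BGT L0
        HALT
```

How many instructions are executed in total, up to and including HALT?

39

MOV r0, #9 → r0=9
MOV r2, #12 → r2=12
XOR r0, r0, #12 → r0=9^12=5
XOR r0, r0, #9 → r0=5^9=12
MOD r0, r0, #3 → r0=12%3=0
SUB r2, r2, #1 → r2=12-1=11
CMP r2, #6  (cmp 11,6)
BGT L0: taken
XOR r0, r0, #12 → r0=0^12=12
XOR r0, r0, #9 → r0=12^9=5
MOD r0, r0, #3 → r0=5%3=2
SUB r2, r2, #1 → r2=11-1=10
CMP r2, #6  (cmp 10,6)
BGT L0: taken
XOR r0, r0, #12 → r0=2^12=14
XOR r0, r0, #9 → r0=14^9=7
MOD r0, r0, #3 → r0=7%3=1
SUB r2, r2, #1 → r2=10-1=9
CMP r2, #6  (cmp 9,6)
BGT L0: taken
XOR r0, r0, #12 → r0=1^12=13
XOR r0, r0, #9 → r0=13^9=4
MOD r0, r0, #3 → r0=4%3=1
SUB r2, r2, #1 → r2=9-1=8
CMP r2, #6  (cmp 8,6)
BGT L0: taken
XOR r0, r0, #12 → r0=1^12=13
XOR r0, r0, #9 → r0=13^9=4
MOD r0, r0, #3 → r0=4%3=1
SUB r2, r2, #1 → r2=8-1=7
CMP r2, #6  (cmp 7,6)
BGT L0: taken
XOR r0, r0, #12 → r0=1^12=13
XOR r0, r0, #9 → r0=13^9=4
MOD r0, r0, #3 → r0=4%3=1
SUB r2, r2, #1 → r2=7-1=6
CMP r2, #6  (cmp 6,6)
BGT L0: not taken
halt.
Total executed instructions: 39.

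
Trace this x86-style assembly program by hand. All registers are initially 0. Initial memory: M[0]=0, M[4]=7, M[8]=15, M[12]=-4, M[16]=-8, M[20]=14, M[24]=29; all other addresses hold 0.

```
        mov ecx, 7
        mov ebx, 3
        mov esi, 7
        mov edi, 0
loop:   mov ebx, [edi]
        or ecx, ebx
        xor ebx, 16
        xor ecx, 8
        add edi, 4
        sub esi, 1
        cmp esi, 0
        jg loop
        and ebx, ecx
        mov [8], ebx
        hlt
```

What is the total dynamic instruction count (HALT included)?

63

ecx=7
ebx=3
esi=7
edi=0
ebx=M[0]=0
ecx=7|0=7
ebx=0^16=16
ecx=7^8=15
edi=0+4=4
esi=7-1=6
cmp esi, 0  (cmp 6,0)
jg loop: taken
ebx=M[4]=7
ecx=15|7=15
ebx=7^16=23
ecx=15^8=7
edi=4+4=8
esi=6-1=5
cmp esi, 0  (cmp 5,0)
jg loop: taken
ebx=M[8]=15
ecx=7|15=15
ebx=15^16=31
ecx=15^8=7
edi=8+4=12
esi=5-1=4
cmp esi, 0  (cmp 4,0)
jg loop: taken
ebx=M[12]=-4
ecx=7|(-4)=-1
ebx=(-4)^16=-20
ecx=(-1)^8=-9
edi=12+4=16
esi=4-1=3
cmp esi, 0  (cmp 3,0)
jg loop: taken
ebx=M[16]=-8
ecx=(-9)|(-8)=-1
ebx=(-8)^16=-24
ecx=(-1)^8=-9
edi=16+4=20
esi=3-1=2
cmp esi, 0  (cmp 2,0)
jg loop: taken
ebx=M[20]=14
ecx=(-9)|14=-1
ebx=14^16=30
ecx=(-1)^8=-9
edi=20+4=24
esi=2-1=1
cmp esi, 0  (cmp 1,0)
jg loop: taken
ebx=M[24]=29
ecx=(-9)|29=-1
ebx=29^16=13
ecx=(-1)^8=-9
edi=24+4=28
esi=1-1=0
cmp esi, 0  (cmp 0,0)
jg loop: not taken
ebx=13&(-9)=5
mov [8], ebx → M[8]=5
halt.
Total executed instructions: 63.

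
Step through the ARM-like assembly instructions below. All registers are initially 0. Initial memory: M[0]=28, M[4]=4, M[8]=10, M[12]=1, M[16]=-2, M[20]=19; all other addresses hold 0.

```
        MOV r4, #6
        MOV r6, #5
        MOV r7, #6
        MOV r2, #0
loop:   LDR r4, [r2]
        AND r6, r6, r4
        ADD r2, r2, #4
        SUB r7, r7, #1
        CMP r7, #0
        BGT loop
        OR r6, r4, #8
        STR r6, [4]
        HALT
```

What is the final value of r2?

r4=6
r6=5
r7=6
r2=0
r4=M[0]=28
r6=5&28=4
r2=0+4=4
r7=6-1=5
CMP r7, #0  (cmp 5,0)
BGT loop: taken
r4=M[4]=4
r6=4&4=4
r2=4+4=8
r7=5-1=4
CMP r7, #0  (cmp 4,0)
BGT loop: taken
r4=M[8]=10
r6=4&10=0
r2=8+4=12
r7=4-1=3
CMP r7, #0  (cmp 3,0)
BGT loop: taken
r4=M[12]=1
r6=0&1=0
r2=12+4=16
r7=3-1=2
CMP r7, #0  (cmp 2,0)
BGT loop: taken
r4=M[16]=-2
r6=0&(-2)=0
r2=16+4=20
r7=2-1=1
CMP r7, #0  (cmp 1,0)
BGT loop: taken
r4=M[20]=19
r6=0&19=0
r2=20+4=24
r7=1-1=0
CMP r7, #0  (cmp 0,0)
BGT loop: not taken
r6=19|8=27
STR r6, [4] → M[4]=27
halt.

24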